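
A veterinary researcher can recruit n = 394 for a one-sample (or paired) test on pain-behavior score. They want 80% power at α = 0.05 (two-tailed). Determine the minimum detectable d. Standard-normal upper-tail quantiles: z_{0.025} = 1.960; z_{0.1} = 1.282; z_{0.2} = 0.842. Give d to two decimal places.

d_min ≈ 0.14

For a single sample (or paired design) of n = 394: d_min = (z_{α/2} + z_β)/√n.
z-sum = 1.960 + 0.842 = 2.802.
d_min = 2.802 / √394 = 2.802 / 19.849 = 0.141.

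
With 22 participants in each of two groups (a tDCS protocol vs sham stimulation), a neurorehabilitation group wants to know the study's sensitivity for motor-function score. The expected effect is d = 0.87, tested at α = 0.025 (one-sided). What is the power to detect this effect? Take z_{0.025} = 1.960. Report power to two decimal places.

power ≈ 0.82

For two equal groups, power = Φ(d·√(n/2) − z_{α}).
d·√(n/2) = 0.87 × √(22/2) = 0.87 × 3.317 = 2.885.
z_β = 2.885 − 1.960 = 0.925.
Power = Φ(0.925) = 0.823.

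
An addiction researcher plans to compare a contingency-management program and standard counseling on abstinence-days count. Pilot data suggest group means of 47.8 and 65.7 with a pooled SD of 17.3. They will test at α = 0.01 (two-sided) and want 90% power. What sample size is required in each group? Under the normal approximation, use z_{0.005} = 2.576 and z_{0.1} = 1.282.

n = 28 per group

Cohen's d = |M₁ − M₂| / SD_pooled = |47.8 − 65.7| / 17.3 = 17.9 / 17.3 = 1.035.
For two independent groups with equal n: n = 2·((z_{α/2} + z_β) / d)².
z_{α/2} + z_β = 2.576 + 1.282 = 3.858.
n = 2 × (3.858 / 1.035)² = 2 × 3.728² = 2 × 13.89 = 27.8.
Round up to the next whole participant.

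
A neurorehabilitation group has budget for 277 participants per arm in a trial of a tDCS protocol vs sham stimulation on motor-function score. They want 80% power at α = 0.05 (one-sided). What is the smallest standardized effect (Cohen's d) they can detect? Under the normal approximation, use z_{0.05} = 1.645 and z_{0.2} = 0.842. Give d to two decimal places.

d_min ≈ 0.21

For two independent groups of n = 277 each: d_min = (z_{α} + z_β)·√(2/n).
z-sum = 1.645 + 0.842 = 2.487.
d_min = 2.487 × √(2/277) = 2.487 × 0.0850 = 0.211.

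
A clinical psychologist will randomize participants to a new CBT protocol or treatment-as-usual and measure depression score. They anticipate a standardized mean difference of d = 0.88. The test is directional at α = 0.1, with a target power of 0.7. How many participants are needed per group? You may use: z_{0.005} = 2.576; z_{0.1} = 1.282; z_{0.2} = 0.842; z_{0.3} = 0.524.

For two independent groups with equal n: n = 2·((z_{α} + z_β) / d)².
z_{α} + z_β = 1.282 + 0.524 = 1.806.
n = 2 × (1.806 / 0.88)² = 2 × 2.052² = 2 × 4.21 = 8.4.
Round up to the next whole participant.

n = 9 per group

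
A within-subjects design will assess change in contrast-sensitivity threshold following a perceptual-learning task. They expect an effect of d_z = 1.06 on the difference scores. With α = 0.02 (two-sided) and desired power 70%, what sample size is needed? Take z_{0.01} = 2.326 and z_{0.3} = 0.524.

For a paired (one-sample on differences) test: n = ((z_{α/2} + z_β) / d)².
z_{α/2} + z_β = 2.326 + 0.524 = 2.850.
n = (2.850 / 1.06)² = 2.689² = 7.23.
Round up.

n = 8 pairs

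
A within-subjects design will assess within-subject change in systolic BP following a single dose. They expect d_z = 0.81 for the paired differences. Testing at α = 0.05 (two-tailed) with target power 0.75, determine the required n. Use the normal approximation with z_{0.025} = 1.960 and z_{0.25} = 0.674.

n = 11 pairs

For a paired (one-sample on differences) test: n = ((z_{α/2} + z_β) / d)².
z_{α/2} + z_β = 1.960 + 0.674 = 2.634.
n = (2.634 / 0.81)² = 3.252² = 10.57.
Round up.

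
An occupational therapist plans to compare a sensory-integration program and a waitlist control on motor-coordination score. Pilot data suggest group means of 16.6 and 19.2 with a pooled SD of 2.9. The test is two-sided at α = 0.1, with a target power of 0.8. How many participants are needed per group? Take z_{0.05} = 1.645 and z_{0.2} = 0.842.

n = 16 per group

Cohen's d = |M₁ − M₂| / SD_pooled = |16.6 − 19.2| / 2.9 = 2.6 / 2.9 = 0.897.
For two independent groups with equal n: n = 2·((z_{α/2} + z_β) / d)².
z_{α/2} + z_β = 1.645 + 0.842 = 2.487.
n = 2 × (2.487 / 0.897)² = 2 × 2.773² = 2 × 7.69 = 15.4.
Round up to the next whole participant.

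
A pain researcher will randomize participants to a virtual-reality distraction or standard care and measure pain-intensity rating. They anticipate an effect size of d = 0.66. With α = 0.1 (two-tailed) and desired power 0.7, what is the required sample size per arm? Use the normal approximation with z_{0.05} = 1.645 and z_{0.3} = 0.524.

n = 22 per group

For two independent groups with equal n: n = 2·((z_{α/2} + z_β) / d)².
z_{α/2} + z_β = 1.645 + 0.524 = 2.169.
n = 2 × (2.169 / 0.66)² = 2 × 3.286² = 2 × 10.80 = 21.6.
Round up to the next whole participant.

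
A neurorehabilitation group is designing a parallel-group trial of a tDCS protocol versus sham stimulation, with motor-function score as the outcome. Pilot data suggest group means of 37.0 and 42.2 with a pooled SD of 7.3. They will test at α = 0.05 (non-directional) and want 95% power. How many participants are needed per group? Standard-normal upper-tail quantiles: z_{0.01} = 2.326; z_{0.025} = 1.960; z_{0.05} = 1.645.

n = 52 per group

Cohen's d = |M₁ − M₂| / SD_pooled = |37.0 − 42.2| / 7.3 = 5.2 / 7.3 = 0.712.
For two independent groups with equal n: n = 2·((z_{α/2} + z_β) / d)².
z_{α/2} + z_β = 1.960 + 1.645 = 3.605.
n = 2 × (3.605 / 0.712)² = 2 × 5.063² = 2 × 25.64 = 51.3.
Round up to the next whole participant.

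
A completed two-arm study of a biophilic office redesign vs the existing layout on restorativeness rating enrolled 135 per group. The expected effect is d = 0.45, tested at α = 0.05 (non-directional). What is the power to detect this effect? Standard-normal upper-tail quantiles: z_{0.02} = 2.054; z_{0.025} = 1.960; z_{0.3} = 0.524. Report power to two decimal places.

power ≈ 0.96

For two equal groups, power = Φ(d·√(n/2) − z_{α/2}).
d·√(n/2) = 0.45 × √(135/2) = 0.45 × 8.216 = 3.697.
z_β = 3.697 − 1.960 = 1.737.
Power = Φ(1.737) = 0.959.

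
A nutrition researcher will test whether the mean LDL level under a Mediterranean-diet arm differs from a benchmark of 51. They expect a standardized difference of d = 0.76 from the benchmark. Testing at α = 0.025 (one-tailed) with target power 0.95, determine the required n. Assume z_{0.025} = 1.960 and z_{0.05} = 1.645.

For a one-sample test: n = ((z_{α} + z_β) / d)².
z_{α} + z_β = 1.960 + 1.645 = 3.605.
n = (3.605 / 0.76)² = 4.743² = 22.50.
Round up.

n = 23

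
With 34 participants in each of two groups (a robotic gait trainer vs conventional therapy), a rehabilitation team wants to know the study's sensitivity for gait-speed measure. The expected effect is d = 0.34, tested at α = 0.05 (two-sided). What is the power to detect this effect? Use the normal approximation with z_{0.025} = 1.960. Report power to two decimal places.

For two equal groups, power = Φ(d·√(n/2) − z_{α/2}).
d·√(n/2) = 0.34 × √(34/2) = 0.34 × 4.123 = 1.402.
z_β = 1.402 − 1.960 = -0.558.
Power = Φ(-0.558) = 0.288.

power ≈ 0.29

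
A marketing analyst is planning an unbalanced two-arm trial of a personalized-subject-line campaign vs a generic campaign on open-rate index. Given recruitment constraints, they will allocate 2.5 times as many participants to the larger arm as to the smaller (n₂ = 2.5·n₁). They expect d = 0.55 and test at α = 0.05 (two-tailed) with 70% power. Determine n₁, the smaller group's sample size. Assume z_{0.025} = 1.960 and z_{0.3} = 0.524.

With allocation ratio k = n₂/n₁ = 2.5, Var(x̄₁−x̄₂) = σ²(1/n₁ + 1/(k·n₁)) = σ²·(k+1)/(k·n₁).
So n₁ = (1 + 1/k)·((z_{α/2} + z_β)/d)² = 1.400 × (2.484/0.55)².
n₁ = 1.400 × 20.40 = 28.6.
Round up: n₁ = 29, giving n₂ = ⌈2.5 × 29⌉ = ⌈72.5⌉ = 73.

n₁ = 29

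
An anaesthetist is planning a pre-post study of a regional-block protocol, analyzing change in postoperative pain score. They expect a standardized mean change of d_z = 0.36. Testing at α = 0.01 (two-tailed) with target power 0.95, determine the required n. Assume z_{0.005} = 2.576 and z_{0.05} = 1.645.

n = 138 pairs

For a paired (one-sample on differences) test: n = ((z_{α/2} + z_β) / d)².
z_{α/2} + z_β = 2.576 + 1.645 = 4.221.
n = (4.221 / 0.36)² = 11.725² = 137.48.
Round up.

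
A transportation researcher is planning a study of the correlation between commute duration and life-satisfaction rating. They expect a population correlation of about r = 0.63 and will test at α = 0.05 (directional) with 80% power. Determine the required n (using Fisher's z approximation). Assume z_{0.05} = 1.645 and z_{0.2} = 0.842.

Fisher's z: C = ½·ln((1+r)/(1−r)) = ½·ln(4.4054) = 0.7414.
n = ((z_{α} + z_β)/C)² + 3.
(1.645 + 0.842) / 0.7414 = 2.487 / 0.7414 = 3.354.
n = 3.354² + 3 = 11.25 + 3 = 14.3.
Round up.

n = 15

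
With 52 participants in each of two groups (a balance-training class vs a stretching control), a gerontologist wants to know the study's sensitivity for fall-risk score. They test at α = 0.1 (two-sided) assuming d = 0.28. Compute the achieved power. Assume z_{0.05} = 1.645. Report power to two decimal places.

For two equal groups, power = Φ(d·√(n/2) − z_{α/2}).
d·√(n/2) = 0.28 × √(52/2) = 0.28 × 5.099 = 1.428.
z_β = 1.428 − 1.645 = -0.217.
Power = Φ(-0.217) = 0.414.

power ≈ 0.41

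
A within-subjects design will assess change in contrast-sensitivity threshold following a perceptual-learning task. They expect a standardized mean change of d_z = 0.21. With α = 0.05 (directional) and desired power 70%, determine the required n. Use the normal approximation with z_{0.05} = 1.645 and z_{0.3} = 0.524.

For a paired (one-sample on differences) test: n = ((z_{α} + z_β) / d)².
z_{α} + z_β = 1.645 + 0.524 = 2.169.
n = (2.169 / 0.21)² = 10.329² = 106.68.
Round up.

n = 107 pairs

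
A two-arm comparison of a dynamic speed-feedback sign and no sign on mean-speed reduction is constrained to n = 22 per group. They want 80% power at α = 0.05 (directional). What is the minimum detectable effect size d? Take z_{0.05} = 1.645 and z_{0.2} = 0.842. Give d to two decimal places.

For two independent groups of n = 22 each: d_min = (z_{α} + z_β)·√(2/n).
z-sum = 1.645 + 0.842 = 2.487.
d_min = 2.487 × √(2/22) = 2.487 × 0.3015 = 0.750.

d_min ≈ 0.75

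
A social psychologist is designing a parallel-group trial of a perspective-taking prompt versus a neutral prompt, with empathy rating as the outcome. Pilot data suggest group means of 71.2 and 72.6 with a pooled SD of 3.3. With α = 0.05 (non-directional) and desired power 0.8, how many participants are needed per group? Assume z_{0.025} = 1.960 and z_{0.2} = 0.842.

Cohen's d = |M₁ − M₂| / SD_pooled = |71.2 − 72.6| / 3.3 = 1.4 / 3.3 = 0.424.
For two independent groups with equal n: n = 2·((z_{α/2} + z_β) / d)².
z_{α/2} + z_β = 1.960 + 0.842 = 2.802.
n = 2 × (2.802 / 0.424)² = 2 × 6.608² = 2 × 43.67 = 87.3.
Round up to the next whole participant.

n = 88 per group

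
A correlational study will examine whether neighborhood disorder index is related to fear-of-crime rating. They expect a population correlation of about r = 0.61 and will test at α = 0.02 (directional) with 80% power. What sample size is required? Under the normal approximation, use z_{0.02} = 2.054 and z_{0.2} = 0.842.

Fisher's z: C = ½·ln((1+r)/(1−r)) = ½·ln(4.1282) = 0.7089.
n = ((z_{α} + z_β)/C)² + 3.
(2.054 + 0.842) / 0.7089 = 2.896 / 0.7089 = 4.085.
n = 4.085² + 3 = 16.69 + 3 = 19.7.
Round up.

n = 20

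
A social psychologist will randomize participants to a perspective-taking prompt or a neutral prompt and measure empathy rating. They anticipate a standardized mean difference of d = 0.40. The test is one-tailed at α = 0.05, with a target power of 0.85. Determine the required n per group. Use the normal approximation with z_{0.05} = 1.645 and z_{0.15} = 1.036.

n = 90 per group

For two independent groups with equal n: n = 2·((z_{α} + z_β) / d)².
z_{α} + z_β = 1.645 + 1.036 = 2.681.
n = 2 × (2.681 / 0.40)² = 2 × 6.702² = 2 × 44.92 = 89.8.
Round up to the next whole participant.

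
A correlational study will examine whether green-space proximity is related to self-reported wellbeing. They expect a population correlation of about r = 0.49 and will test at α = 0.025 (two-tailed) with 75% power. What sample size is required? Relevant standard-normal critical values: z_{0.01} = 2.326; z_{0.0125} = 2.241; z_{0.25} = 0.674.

Fisher's z: C = ½·ln((1+r)/(1−r)) = ½·ln(2.9216) = 0.5361.
n = ((z_{α/2} + z_β)/C)² + 3.
(2.241 + 0.674) / 0.5361 = 2.915 / 0.5361 = 5.437.
n = 5.437² + 3 = 29.57 + 3 = 32.6.
Round up.

n = 33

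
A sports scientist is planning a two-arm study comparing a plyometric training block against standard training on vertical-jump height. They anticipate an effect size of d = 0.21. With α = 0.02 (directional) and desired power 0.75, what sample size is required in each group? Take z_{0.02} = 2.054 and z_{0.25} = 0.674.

n = 338 per group

For two independent groups with equal n: n = 2·((z_{α} + z_β) / d)².
z_{α} + z_β = 2.054 + 0.674 = 2.728.
n = 2 × (2.728 / 0.21)² = 2 × 12.990² = 2 × 168.75 = 337.5.
Round up to the next whole participant.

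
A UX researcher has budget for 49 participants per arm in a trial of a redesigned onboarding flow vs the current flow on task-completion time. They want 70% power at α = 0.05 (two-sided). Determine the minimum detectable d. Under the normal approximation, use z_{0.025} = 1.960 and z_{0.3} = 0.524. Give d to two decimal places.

For two independent groups of n = 49 each: d_min = (z_{α/2} + z_β)·√(2/n).
z-sum = 1.960 + 0.524 = 2.484.
d_min = 2.484 × √(2/49) = 2.484 × 0.2020 = 0.502.

d_min ≈ 0.50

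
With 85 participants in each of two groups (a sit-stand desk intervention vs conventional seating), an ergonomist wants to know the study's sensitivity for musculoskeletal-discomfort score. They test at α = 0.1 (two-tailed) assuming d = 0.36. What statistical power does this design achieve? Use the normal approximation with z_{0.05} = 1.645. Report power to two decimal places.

For two equal groups, power = Φ(d·√(n/2) − z_{α/2}).
d·√(n/2) = 0.36 × √(85/2) = 0.36 × 6.519 = 2.347.
z_β = 2.347 − 1.645 = 0.702.
Power = Φ(0.702) = 0.759.

power ≈ 0.76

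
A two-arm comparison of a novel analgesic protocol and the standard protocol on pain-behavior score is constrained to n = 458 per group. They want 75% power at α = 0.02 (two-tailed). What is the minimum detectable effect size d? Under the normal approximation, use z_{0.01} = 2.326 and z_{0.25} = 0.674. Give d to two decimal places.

For two independent groups of n = 458 each: d_min = (z_{α/2} + z_β)·√(2/n).
z-sum = 2.326 + 0.674 = 3.000.
d_min = 3.000 × √(2/458) = 3.000 × 0.0661 = 0.198.

d_min ≈ 0.20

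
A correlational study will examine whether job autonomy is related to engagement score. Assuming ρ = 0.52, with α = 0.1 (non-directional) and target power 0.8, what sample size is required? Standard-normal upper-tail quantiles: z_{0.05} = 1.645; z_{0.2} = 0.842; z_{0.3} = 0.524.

Fisher's z: C = ½·ln((1+r)/(1−r)) = ½·ln(3.1667) = 0.5763.
n = ((z_{α/2} + z_β)/C)² + 3.
(1.645 + 0.842) / 0.5763 = 2.487 / 0.5763 = 4.315.
n = 4.315² + 3 = 18.62 + 3 = 21.6.
Round up.

n = 22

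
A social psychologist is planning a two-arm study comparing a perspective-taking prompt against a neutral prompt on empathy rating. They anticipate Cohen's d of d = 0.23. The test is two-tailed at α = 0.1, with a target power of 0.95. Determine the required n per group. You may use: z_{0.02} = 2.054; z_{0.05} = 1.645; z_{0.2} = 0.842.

n = 410 per group

For two independent groups with equal n: n = 2·((z_{α/2} + z_β) / d)².
z_{α/2} + z_β = 1.645 + 1.645 = 3.290.
n = 2 × (3.290 / 0.23)² = 2 × 14.304² = 2 × 204.61 = 409.2.
Round up to the next whole participant.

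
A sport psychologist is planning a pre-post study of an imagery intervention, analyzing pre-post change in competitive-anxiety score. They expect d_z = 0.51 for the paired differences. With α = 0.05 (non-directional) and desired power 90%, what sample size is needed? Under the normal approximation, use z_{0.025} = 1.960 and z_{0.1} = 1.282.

For a paired (one-sample on differences) test: n = ((z_{α/2} + z_β) / d)².
z_{α/2} + z_β = 1.960 + 1.282 = 3.242.
n = (3.242 / 0.51)² = 6.357² = 40.41.
Round up.

n = 41 pairs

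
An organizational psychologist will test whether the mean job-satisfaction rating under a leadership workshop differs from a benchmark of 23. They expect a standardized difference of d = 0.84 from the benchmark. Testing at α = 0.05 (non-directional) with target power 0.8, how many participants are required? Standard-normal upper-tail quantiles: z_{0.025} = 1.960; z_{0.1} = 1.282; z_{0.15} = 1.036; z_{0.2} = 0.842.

n = 12

For a one-sample test: n = ((z_{α/2} + z_β) / d)².
z_{α/2} + z_β = 1.960 + 0.842 = 2.802.
n = (2.802 / 0.84)² = 3.336² = 11.13.
Round up.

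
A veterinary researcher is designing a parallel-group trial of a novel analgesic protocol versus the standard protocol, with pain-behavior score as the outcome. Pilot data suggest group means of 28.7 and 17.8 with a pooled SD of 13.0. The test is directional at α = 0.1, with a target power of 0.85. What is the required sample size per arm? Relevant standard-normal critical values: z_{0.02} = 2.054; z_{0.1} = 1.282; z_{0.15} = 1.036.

n = 16 per group

Cohen's d = |M₁ − M₂| / SD_pooled = |28.7 − 17.8| / 13.0 = 10.9 / 13.0 = 0.838.
For two independent groups with equal n: n = 2·((z_{α} + z_β) / d)².
z_{α} + z_β = 1.282 + 1.036 = 2.318.
n = 2 × (2.318 / 0.838)² = 2 × 2.766² = 2 × 7.65 = 15.3.
Round up to the next whole participant.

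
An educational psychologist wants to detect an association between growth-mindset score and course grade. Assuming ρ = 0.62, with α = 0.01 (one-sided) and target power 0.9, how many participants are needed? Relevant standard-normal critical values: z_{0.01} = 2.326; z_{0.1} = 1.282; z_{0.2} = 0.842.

Fisher's z: C = ½·ln((1+r)/(1−r)) = ½·ln(4.2632) = 0.7250.
n = ((z_{α} + z_β)/C)² + 3.
(2.326 + 1.282) / 0.7250 = 3.608 / 0.7250 = 4.977.
n = 4.977² + 3 = 24.77 + 3 = 27.8.
Round up.

n = 28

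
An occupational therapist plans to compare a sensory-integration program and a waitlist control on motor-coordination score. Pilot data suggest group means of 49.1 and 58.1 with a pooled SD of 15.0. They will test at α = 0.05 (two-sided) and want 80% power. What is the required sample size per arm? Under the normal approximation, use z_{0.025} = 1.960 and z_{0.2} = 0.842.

Cohen's d = |M₁ − M₂| / SD_pooled = |49.1 − 58.1| / 15.0 = 9.0 / 15.0 = 0.600.
For two independent groups with equal n: n = 2·((z_{α/2} + z_β) / d)².
z_{α/2} + z_β = 1.960 + 0.842 = 2.802.
n = 2 × (2.802 / 0.600)² = 2 × 4.670² = 2 × 21.81 = 43.6.
Round up to the next whole participant.

n = 44 per group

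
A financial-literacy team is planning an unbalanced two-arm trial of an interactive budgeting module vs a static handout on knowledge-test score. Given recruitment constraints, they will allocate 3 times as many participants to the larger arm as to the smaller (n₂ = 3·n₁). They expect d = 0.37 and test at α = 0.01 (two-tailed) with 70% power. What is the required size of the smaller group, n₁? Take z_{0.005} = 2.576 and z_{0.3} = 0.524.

With allocation ratio k = n₂/n₁ = 3, Var(x̄₁−x̄₂) = σ²(1/n₁ + 1/(k·n₁)) = σ²·(k+1)/(k·n₁).
So n₁ = (1 + 1/k)·((z_{α/2} + z_β)/d)² = 1.333 × (3.100/0.37)².
n₁ = 1.333 × 70.20 = 93.6.
Round up: n₁ = 94, giving n₂ = 3 × 94 = 282.

n₁ = 94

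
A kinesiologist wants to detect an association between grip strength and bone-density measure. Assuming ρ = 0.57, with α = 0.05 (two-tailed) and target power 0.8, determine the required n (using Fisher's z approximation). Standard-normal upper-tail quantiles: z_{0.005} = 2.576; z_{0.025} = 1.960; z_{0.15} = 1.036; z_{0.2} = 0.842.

n = 22

Fisher's z: C = ½·ln((1+r)/(1−r)) = ½·ln(3.6512) = 0.6475.
n = ((z_{α/2} + z_β)/C)² + 3.
(1.960 + 0.842) / 0.6475 = 2.802 / 0.6475 = 4.327.
n = 4.327² + 3 = 18.73 + 3 = 21.7.
Round up.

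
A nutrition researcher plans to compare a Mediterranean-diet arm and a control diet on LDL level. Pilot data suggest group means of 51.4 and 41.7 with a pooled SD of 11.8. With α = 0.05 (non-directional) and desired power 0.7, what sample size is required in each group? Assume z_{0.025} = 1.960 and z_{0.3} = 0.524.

n = 19 per group

Cohen's d = |M₁ − M₂| / SD_pooled = |51.4 − 41.7| / 11.8 = 9.7 / 11.8 = 0.822.
For two independent groups with equal n: n = 2·((z_{α/2} + z_β) / d)².
z_{α/2} + z_β = 1.960 + 0.524 = 2.484.
n = 2 × (2.484 / 0.822)² = 2 × 3.022² = 2 × 9.13 = 18.3.
Round up to the next whole participant.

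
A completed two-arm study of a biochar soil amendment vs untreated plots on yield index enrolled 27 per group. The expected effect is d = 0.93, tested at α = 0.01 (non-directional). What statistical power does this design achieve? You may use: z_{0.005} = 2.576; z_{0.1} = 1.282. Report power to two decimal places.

power ≈ 0.80

For two equal groups, power = Φ(d·√(n/2) − z_{α/2}).
d·√(n/2) = 0.93 × √(27/2) = 0.93 × 3.674 = 3.417.
z_β = 3.417 − 2.576 = 0.841.
Power = Φ(0.841) = 0.800.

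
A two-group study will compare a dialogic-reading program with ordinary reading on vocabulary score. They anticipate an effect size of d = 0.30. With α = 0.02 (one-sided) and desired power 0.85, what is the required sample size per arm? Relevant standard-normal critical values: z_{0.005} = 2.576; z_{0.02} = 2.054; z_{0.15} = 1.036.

For two independent groups with equal n: n = 2·((z_{α} + z_β) / d)².
z_{α} + z_β = 2.054 + 1.036 = 3.090.
n = 2 × (3.090 / 0.30)² = 2 × 10.300² = 2 × 106.09 = 212.2.
Round up to the next whole participant.

n = 213 per group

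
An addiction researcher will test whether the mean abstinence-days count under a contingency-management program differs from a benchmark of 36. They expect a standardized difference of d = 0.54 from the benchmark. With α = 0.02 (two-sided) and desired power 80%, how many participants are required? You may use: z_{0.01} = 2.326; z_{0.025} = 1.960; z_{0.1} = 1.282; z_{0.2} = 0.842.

For a one-sample test: n = ((z_{α/2} + z_β) / d)².
z_{α/2} + z_β = 2.326 + 0.842 = 3.168.
n = (3.168 / 0.54)² = 5.867² = 34.42.
Round up.

n = 35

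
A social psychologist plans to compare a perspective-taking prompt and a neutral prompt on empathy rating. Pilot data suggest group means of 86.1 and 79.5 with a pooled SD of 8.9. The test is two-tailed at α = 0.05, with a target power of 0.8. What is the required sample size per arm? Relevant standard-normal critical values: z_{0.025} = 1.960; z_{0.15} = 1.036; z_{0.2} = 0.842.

n = 29 per group

Cohen's d = |M₁ − M₂| / SD_pooled = |86.1 − 79.5| / 8.9 = 6.6 / 8.9 = 0.742.
For two independent groups with equal n: n = 2·((z_{α/2} + z_β) / d)².
z_{α/2} + z_β = 1.960 + 0.842 = 2.802.
n = 2 × (2.802 / 0.742)² = 2 × 3.776² = 2 × 14.26 = 28.5.
Round up to the next whole participant.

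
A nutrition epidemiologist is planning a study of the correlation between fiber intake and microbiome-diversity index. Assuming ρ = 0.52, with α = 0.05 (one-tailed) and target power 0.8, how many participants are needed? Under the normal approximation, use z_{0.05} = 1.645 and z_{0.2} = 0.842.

n = 22

Fisher's z: C = ½·ln((1+r)/(1−r)) = ½·ln(3.1667) = 0.5763.
n = ((z_{α} + z_β)/C)² + 3.
(1.645 + 0.842) / 0.5763 = 2.487 / 0.5763 = 4.315.
n = 4.315² + 3 = 18.62 + 3 = 21.6.
Round up.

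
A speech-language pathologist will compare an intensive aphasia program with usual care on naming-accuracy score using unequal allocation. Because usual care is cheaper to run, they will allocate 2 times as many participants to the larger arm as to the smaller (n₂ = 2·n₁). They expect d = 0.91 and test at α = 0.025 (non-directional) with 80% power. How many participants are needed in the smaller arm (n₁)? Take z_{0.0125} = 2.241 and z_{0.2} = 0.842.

n₁ = 18

With allocation ratio k = n₂/n₁ = 2, Var(x̄₁−x̄₂) = σ²(1/n₁ + 1/(k·n₁)) = σ²·(k+1)/(k·n₁).
So n₁ = (1 + 1/k)·((z_{α/2} + z_β)/d)² = 1.500 × (3.083/0.91)².
n₁ = 1.500 × 11.48 = 17.2.
Round up: n₁ = 18, giving n₂ = 2 × 18 = 36.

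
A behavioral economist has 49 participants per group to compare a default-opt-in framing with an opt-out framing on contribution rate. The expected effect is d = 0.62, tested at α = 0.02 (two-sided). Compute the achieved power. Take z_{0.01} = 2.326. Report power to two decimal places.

For two equal groups, power = Φ(d·√(n/2) − z_{α/2}).
d·√(n/2) = 0.62 × √(49/2) = 0.62 × 4.950 = 3.069.
z_β = 3.069 − 2.326 = 0.743.
Power = Φ(0.743) = 0.771.

power ≈ 0.77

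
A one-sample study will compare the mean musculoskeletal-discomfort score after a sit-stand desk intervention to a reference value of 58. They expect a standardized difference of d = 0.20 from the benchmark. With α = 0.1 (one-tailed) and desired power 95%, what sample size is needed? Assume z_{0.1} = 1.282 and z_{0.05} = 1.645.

n = 215

For a one-sample test: n = ((z_{α} + z_β) / d)².
z_{α} + z_β = 1.282 + 1.645 = 2.927.
n = (2.927 / 0.20)² = 14.635² = 214.18.
Round up.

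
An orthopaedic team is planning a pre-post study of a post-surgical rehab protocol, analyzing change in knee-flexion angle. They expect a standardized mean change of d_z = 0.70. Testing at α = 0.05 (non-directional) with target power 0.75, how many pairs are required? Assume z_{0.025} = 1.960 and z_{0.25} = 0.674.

n = 15 pairs

For a paired (one-sample on differences) test: n = ((z_{α/2} + z_β) / d)².
z_{α/2} + z_β = 1.960 + 0.674 = 2.634.
n = (2.634 / 0.70)² = 3.763² = 14.16.
Round up.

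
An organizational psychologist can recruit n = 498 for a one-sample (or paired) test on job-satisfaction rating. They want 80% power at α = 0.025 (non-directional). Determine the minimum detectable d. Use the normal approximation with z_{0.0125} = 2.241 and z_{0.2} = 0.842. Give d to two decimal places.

For a single sample (or paired design) of n = 498: d_min = (z_{α/2} + z_β)/√n.
z-sum = 2.241 + 0.842 = 3.083.
d_min = 3.083 / √498 = 3.083 / 22.316 = 0.138.

d_min ≈ 0.14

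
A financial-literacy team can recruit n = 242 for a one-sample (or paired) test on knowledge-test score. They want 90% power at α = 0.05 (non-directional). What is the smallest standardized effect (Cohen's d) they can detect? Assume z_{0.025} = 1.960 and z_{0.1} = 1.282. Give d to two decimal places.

For a single sample (or paired design) of n = 242: d_min = (z_{α/2} + z_β)/√n.
z-sum = 1.960 + 1.282 = 3.242.
d_min = 3.242 / √242 = 3.242 / 15.556 = 0.208.

d_min ≈ 0.21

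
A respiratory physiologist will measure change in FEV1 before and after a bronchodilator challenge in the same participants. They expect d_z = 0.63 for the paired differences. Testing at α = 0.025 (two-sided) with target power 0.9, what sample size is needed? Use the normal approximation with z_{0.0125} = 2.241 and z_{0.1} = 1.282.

n = 32 pairs

For a paired (one-sample on differences) test: n = ((z_{α/2} + z_β) / d)².
z_{α/2} + z_β = 2.241 + 1.282 = 3.523.
n = (3.523 / 0.63)² = 5.592² = 31.27.
Round up.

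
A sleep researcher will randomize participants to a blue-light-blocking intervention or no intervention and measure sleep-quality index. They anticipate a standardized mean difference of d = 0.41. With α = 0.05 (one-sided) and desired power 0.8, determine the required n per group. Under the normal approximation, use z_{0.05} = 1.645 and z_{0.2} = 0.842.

n = 74 per group

For two independent groups with equal n: n = 2·((z_{α} + z_β) / d)².
z_{α} + z_β = 1.645 + 0.842 = 2.487.
n = 2 × (2.487 / 0.41)² = 2 × 6.066² = 2 × 36.79 = 73.6.
Round up to the next whole participant.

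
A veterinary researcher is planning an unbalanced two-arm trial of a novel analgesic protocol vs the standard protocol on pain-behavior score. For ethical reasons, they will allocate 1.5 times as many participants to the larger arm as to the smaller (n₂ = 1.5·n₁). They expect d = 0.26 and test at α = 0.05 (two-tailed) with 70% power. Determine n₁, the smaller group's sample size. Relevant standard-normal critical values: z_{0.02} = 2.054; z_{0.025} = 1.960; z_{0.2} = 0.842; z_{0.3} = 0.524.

n₁ = 153

With allocation ratio k = n₂/n₁ = 1.5, Var(x̄₁−x̄₂) = σ²(1/n₁ + 1/(k·n₁)) = σ²·(k+1)/(k·n₁).
So n₁ = (1 + 1/k)·((z_{α/2} + z_β)/d)² = 1.667 × (2.484/0.26)².
n₁ = 1.667 × 91.28 = 152.1.
Round up: n₁ = 153, giving n₂ = ⌈1.5 × 153⌉ = ⌈229.5⌉ = 230.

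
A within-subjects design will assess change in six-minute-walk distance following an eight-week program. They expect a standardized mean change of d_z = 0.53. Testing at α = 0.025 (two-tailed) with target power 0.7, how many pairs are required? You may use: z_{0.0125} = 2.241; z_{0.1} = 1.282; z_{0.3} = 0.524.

For a paired (one-sample on differences) test: n = ((z_{α/2} + z_β) / d)².
z_{α/2} + z_β = 2.241 + 0.524 = 2.765.
n = (2.765 / 0.53)² = 5.217² = 27.22.
Round up.

n = 28 pairs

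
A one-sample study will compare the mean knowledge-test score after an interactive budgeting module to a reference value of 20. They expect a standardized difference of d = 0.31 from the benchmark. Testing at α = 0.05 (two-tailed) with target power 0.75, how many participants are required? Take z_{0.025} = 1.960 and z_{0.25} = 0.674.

For a one-sample test: n = ((z_{α/2} + z_β) / d)².
z_{α/2} + z_β = 1.960 + 0.674 = 2.634.
n = (2.634 / 0.31)² = 8.497² = 72.20.
Round up.

n = 73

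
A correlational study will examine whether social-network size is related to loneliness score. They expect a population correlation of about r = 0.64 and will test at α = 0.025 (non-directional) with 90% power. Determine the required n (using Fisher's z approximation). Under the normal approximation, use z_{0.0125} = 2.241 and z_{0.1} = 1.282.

n = 25

Fisher's z: C = ½·ln((1+r)/(1−r)) = ½·ln(4.5556) = 0.7582.
n = ((z_{α/2} + z_β)/C)² + 3.
(2.241 + 1.282) / 0.7582 = 3.523 / 0.7582 = 4.647.
n = 4.647² + 3 = 21.59 + 3 = 24.6.
Round up.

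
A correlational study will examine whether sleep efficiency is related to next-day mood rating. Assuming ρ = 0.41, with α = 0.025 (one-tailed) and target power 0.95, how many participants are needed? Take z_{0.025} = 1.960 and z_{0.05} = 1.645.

n = 72

Fisher's z: C = ½·ln((1+r)/(1−r)) = ½·ln(2.3898) = 0.4356.
n = ((z_{α} + z_β)/C)² + 3.
(1.960 + 1.645) / 0.4356 = 3.605 / 0.4356 = 8.276.
n = 8.276² + 3 = 68.49 + 3 = 71.5.
Round up.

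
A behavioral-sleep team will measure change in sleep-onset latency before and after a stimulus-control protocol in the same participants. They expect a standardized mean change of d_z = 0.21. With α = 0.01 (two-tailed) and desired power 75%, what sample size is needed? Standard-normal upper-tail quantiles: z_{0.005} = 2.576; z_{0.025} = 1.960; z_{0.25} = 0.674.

For a paired (one-sample on differences) test: n = ((z_{α/2} + z_β) / d)².
z_{α/2} + z_β = 2.576 + 0.674 = 3.250.
n = (3.250 / 0.21)² = 15.476² = 239.51.
Round up.

n = 240 pairs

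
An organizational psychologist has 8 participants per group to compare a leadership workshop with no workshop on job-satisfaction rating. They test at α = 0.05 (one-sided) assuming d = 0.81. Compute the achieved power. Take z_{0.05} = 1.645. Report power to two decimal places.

For two equal groups, power = Φ(d·√(n/2) − z_{α}).
d·√(n/2) = 0.81 × √(8/2) = 0.81 × 2.000 = 1.620.
z_β = 1.620 − 1.645 = -0.025.
Power = Φ(-0.025) = 0.490.

power ≈ 0.49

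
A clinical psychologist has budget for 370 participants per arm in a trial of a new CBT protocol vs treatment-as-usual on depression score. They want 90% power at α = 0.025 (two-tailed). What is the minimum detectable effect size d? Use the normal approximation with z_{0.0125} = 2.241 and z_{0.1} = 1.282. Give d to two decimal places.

For two independent groups of n = 370 each: d_min = (z_{α/2} + z_β)·√(2/n).
z-sum = 2.241 + 1.282 = 3.523.
d_min = 3.523 × √(2/370) = 3.523 × 0.0735 = 0.259.

d_min ≈ 0.26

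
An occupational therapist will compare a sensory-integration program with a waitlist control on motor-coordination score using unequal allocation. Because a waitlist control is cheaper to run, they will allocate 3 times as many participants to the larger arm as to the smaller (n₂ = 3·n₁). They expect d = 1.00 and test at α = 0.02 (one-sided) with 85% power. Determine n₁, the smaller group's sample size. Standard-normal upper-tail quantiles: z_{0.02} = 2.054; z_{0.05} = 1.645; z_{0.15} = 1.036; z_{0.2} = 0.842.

With allocation ratio k = n₂/n₁ = 3, Var(x̄₁−x̄₂) = σ²(1/n₁ + 1/(k·n₁)) = σ²·(k+1)/(k·n₁).
So n₁ = (1 + 1/k)·((z_{α} + z_β)/d)² = 1.333 × (3.090/1.00)².
n₁ = 1.333 × 9.55 = 12.7.
Round up: n₁ = 13, giving n₂ = 3 × 13 = 39.

n₁ = 13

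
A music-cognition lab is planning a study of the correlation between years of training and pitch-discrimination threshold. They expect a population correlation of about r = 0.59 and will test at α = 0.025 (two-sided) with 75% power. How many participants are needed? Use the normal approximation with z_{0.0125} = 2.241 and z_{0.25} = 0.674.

n = 22

Fisher's z: C = ½·ln((1+r)/(1−r)) = ½·ln(3.8780) = 0.6777.
n = ((z_{α/2} + z_β)/C)² + 3.
(2.241 + 0.674) / 0.6777 = 2.915 / 0.6777 = 4.301.
n = 4.301² + 3 = 18.50 + 3 = 21.5.
Round up.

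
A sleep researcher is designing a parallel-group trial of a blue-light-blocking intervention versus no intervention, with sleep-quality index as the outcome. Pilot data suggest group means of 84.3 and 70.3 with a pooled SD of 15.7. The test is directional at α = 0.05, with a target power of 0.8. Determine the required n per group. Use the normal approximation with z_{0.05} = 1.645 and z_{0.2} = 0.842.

Cohen's d = |M₁ − M₂| / SD_pooled = |84.3 − 70.3| / 15.7 = 14.0 / 15.7 = 0.892.
For two independent groups with equal n: n = 2·((z_{α} + z_β) / d)².
z_{α} + z_β = 1.645 + 0.842 = 2.487.
n = 2 × (2.487 / 0.892)² = 2 × 2.788² = 2 × 7.77 = 15.5.
Round up to the next whole participant.

n = 16 per group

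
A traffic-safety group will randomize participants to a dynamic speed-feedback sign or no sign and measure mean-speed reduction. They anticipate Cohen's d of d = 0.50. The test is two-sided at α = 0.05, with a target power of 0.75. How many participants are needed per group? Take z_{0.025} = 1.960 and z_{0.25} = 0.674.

For two independent groups with equal n: n = 2·((z_{α/2} + z_β) / d)².
z_{α/2} + z_β = 1.960 + 0.674 = 2.634.
n = 2 × (2.634 / 0.50)² = 2 × 5.268² = 2 × 27.75 = 55.5.
Round up to the next whole participant.

n = 56 per group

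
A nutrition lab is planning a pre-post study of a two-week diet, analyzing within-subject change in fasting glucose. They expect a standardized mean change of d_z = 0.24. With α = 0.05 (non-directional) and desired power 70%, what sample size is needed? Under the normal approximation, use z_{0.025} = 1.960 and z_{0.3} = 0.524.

n = 108 pairs

For a paired (one-sample on differences) test: n = ((z_{α/2} + z_β) / d)².
z_{α/2} + z_β = 1.960 + 0.524 = 2.484.
n = (2.484 / 0.24)² = 10.350² = 107.12.
Round up.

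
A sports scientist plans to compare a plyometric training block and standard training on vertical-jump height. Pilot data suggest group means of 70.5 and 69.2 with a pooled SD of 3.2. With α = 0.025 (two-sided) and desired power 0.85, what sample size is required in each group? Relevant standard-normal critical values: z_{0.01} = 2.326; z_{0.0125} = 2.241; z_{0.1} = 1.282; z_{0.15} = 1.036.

Cohen's d = |M₁ − M₂| / SD_pooled = |70.5 − 69.2| / 3.2 = 1.3 / 3.2 = 0.406.
For two independent groups with equal n: n = 2·((z_{α/2} + z_β) / d)².
z_{α/2} + z_β = 2.241 + 1.036 = 3.277.
n = 2 × (3.277 / 0.406)² = 2 × 8.071² = 2 × 65.15 = 130.3.
Round up to the next whole participant.

n = 131 per group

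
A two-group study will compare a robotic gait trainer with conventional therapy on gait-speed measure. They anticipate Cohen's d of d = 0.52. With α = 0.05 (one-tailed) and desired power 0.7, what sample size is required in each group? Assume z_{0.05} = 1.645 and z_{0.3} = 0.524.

n = 35 per group

For two independent groups with equal n: n = 2·((z_{α} + z_β) / d)².
z_{α} + z_β = 1.645 + 0.524 = 2.169.
n = 2 × (2.169 / 0.52)² = 2 × 4.171² = 2 × 17.40 = 34.8.
Round up to the next whole participant.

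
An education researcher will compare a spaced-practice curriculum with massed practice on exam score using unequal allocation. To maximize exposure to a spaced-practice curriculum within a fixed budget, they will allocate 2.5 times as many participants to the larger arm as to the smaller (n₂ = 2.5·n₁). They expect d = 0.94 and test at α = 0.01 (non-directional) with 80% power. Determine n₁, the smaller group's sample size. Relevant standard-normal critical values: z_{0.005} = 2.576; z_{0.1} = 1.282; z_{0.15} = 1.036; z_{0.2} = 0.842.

With allocation ratio k = n₂/n₁ = 2.5, Var(x̄₁−x̄₂) = σ²(1/n₁ + 1/(k·n₁)) = σ²·(k+1)/(k·n₁).
So n₁ = (1 + 1/k)·((z_{α/2} + z_β)/d)² = 1.400 × (3.418/0.94)².
n₁ = 1.400 × 13.22 = 18.5.
Round up: n₁ = 19, giving n₂ = ⌈2.5 × 19⌉ = ⌈47.5⌉ = 48.

n₁ = 19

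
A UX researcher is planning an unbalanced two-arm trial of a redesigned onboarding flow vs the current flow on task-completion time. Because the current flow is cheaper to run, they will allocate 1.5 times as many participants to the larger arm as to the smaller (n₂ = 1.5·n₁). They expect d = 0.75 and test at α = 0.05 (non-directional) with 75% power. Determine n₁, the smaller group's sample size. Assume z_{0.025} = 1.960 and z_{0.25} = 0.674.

n₁ = 21

With allocation ratio k = n₂/n₁ = 1.5, Var(x̄₁−x̄₂) = σ²(1/n₁ + 1/(k·n₁)) = σ²·(k+1)/(k·n₁).
So n₁ = (1 + 1/k)·((z_{α/2} + z_β)/d)² = 1.667 × (2.634/0.75)².
n₁ = 1.667 × 12.33 = 20.6.
Round up: n₁ = 21, giving n₂ = ⌈1.5 × 21⌉ = ⌈31.5⌉ = 32.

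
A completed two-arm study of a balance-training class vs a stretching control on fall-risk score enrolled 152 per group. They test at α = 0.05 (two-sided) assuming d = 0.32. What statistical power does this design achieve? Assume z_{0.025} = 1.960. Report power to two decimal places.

power ≈ 0.80

For two equal groups, power = Φ(d·√(n/2) − z_{α/2}).
d·√(n/2) = 0.32 × √(152/2) = 0.32 × 8.718 = 2.790.
z_β = 2.790 − 1.960 = 0.830.
Power = Φ(0.830) = 0.797.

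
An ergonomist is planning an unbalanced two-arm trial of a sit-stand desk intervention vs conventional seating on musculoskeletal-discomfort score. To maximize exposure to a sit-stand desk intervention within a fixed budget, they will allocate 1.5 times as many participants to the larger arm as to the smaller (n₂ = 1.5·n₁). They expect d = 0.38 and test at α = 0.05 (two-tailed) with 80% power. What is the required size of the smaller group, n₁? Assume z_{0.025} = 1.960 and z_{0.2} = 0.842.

n₁ = 91

With allocation ratio k = n₂/n₁ = 1.5, Var(x̄₁−x̄₂) = σ²(1/n₁ + 1/(k·n₁)) = σ²·(k+1)/(k·n₁).
So n₁ = (1 + 1/k)·((z_{α/2} + z_β)/d)² = 1.667 × (2.802/0.38)².
n₁ = 1.667 × 54.37 = 90.6.
Round up: n₁ = 91, giving n₂ = ⌈1.5 × 91⌉ = ⌈136.5⌉ = 137.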